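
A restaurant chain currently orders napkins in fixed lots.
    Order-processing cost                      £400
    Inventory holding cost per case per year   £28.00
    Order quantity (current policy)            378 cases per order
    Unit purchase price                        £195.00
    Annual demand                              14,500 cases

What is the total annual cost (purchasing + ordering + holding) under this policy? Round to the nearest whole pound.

Orders/yr = 14,500/378 = 38.360; ordering cost = 38.360 × £400 = £15,343.92
Average inventory = 378/2 = 189; holding cost = 189 × £28 = £5,292.00
Purchase cost = D·C = 14,500 × 195 = £2,827,500.00
Total = £15,343.92 + £5,292.00 + £2,827,500.00 = £2,848,135.92

£2,848,136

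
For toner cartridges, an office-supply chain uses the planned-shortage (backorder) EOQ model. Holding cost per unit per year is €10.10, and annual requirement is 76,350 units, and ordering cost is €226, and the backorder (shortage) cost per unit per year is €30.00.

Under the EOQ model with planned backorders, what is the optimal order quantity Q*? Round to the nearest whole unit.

Basic EOQ = √(2·76,350·226/10.1) = 1,848.473
Backorder adjustment √((H+b)/b) = √((10.1+30)/30) = 1.1561
Q* = 1,848.473 × 1.1561 ≈ 2,137.10

2,137 units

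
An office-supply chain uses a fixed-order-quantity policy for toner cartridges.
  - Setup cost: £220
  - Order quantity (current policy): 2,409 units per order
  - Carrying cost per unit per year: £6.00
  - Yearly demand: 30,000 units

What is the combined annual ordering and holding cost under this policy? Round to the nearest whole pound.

£9,967

Ordering: D/Q × S = 30,000/2,409 × £220 = £2,739.73
Holding:  Q/2 × H = 2,409/2 × £6 = £7,227.00
Total = £2,739.73 + £7,227.00 = £9,966.73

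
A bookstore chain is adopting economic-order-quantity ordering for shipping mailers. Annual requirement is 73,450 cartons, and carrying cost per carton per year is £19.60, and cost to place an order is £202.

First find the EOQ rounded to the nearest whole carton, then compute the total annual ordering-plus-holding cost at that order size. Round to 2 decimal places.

Optimal lot size Q* = (2 × 73,450 × £202 / £19.6)^½ ≈ 1,230.43 → Q = 1,230 cartons
Ordering: D/Q × S = 73,450/1,230 × £202 = £12,062.52
Holding:  Q/2 × H = 1,230/2 × £19.6 = £12,054.00
Total = £12,062.52 + £12,054.00 = £24,116.52

£24,116.52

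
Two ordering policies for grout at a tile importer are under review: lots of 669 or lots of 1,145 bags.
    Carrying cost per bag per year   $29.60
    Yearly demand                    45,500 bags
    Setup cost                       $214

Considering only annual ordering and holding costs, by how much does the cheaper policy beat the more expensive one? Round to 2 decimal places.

For each Q, cost = (D/Q)·S + (Q/2)·H.
TC(669) = (45,500/669)×214 + (669/2)×29.6 = $24,455.76
TC(1,145) = (45,500/1,145)×214 + (1,145/2)×29.6 = $25,449.93
Lots of 669 are cheaper by $994.17.

$994.17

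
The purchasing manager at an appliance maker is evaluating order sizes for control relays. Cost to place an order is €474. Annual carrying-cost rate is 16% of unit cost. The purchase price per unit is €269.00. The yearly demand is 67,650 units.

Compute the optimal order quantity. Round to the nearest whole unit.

Holding cost per unit per year: H = 16% × €269 = €43.0400
Optimal lot size Q* = (2 × 67,650 × €474 / €43.04)^½ ≈ 1,220.68

1,221 units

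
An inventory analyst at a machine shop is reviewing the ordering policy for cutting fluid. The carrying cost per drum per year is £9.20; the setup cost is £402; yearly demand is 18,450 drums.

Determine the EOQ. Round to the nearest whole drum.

Optimal lot size Q* = (2 × 18,450 × £402 / £9.2)^½ ≈ 1,269.79

1,270 drums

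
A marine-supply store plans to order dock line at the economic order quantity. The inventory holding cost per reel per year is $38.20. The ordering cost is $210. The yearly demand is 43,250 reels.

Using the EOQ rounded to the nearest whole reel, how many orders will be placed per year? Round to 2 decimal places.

Optimal lot size Q* = (2 × 43,250 × $210 / $38.2)^½ ≈ 689.58 → Q = 690
Orders per year = D/Q = 43,250 / 690 = 62.681

62.68 orders per year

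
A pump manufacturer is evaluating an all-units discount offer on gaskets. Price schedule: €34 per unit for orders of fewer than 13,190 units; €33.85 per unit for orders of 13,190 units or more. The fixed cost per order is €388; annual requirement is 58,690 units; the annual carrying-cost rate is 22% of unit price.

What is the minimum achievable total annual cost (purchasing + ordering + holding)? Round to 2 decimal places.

€2,013,917.11

H₁ = 22%×€34 = €7.4800;  H₂ = 22%×€33.85 = €7.4470
EOQ₁ = √(2×58,690×388/7.4800) = 2,467.53  (< 13,190, feasible at tier 1)
EOQ₂ = √(2×58,690×388/7.4470) = 2,472.99  (< 13,190 → use Q = 13,190 at tier-2 price)
TC(tier 1 (EOQ₁), Q≈2,467.5) = €2,013,917.11
TC(tier 2, Q≈13,190.0) = €2,037,495.90
Minimum at tier 1 (EOQ₁): €2,013,917.11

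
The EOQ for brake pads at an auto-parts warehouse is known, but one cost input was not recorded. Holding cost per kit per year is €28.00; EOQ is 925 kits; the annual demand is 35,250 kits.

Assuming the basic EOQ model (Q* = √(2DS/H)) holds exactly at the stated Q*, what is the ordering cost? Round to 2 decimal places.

EOQ relation: Q² = 2DS/H, so rearrange for the unknown.
S = Q²H / (2D) = 925² × 28 / (2 × 35,250) = 339.8227

€339.82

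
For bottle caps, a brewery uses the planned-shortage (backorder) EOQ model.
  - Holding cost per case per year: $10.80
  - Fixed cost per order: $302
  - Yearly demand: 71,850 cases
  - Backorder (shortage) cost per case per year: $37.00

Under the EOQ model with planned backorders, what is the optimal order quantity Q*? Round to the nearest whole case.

2,278 cases

Basic EOQ = √(2·71,850·302/10.8) = 2,004.564
Backorder adjustment √((H+b)/b) = √((10.8+37)/37) = 1.1366
Q* = 2,004.564 × 1.1366 ≈ 2,278.42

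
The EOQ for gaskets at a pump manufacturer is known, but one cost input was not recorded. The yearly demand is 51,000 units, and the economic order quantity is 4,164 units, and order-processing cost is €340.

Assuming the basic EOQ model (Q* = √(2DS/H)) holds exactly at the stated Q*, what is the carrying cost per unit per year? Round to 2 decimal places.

€2.00

Since Q* = (2DS/H)^½, squaring gives Q*²·H = 2DS.
H = 2DS / Q² = 2 × 51,000 × 340 / 4,164² = 2.0001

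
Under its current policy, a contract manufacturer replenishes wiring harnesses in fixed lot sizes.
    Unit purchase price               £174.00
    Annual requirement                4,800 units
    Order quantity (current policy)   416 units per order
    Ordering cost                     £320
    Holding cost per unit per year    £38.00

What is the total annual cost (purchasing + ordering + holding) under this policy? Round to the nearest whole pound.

£846,796

Orders/yr = 4,800/416 = 11.538; ordering cost = 11.538 × £320 = £3,692.31
Average inventory = 416/2 = 208; holding cost = 208 × £38 = £7,904.00
Purchase cost = D·C = 4,800 × 174 = £835,200.00
Total = £3,692.31 + £7,904.00 + £835,200.00 = £846,796.31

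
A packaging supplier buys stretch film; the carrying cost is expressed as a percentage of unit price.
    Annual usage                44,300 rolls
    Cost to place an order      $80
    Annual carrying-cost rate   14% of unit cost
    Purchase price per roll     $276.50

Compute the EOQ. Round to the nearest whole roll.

428 rolls

H = i·C = 0.14 × $276.5 = $38.7100 per roll-year
Q* = √(2·D·S / H) = √(2·44,300·80 / 38.71) = √183,105.1 ≈ 427.91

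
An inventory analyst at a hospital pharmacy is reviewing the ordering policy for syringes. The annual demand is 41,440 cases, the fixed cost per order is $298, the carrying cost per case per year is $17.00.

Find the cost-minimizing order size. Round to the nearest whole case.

2DS/H = 2·41,440·298/17 = 1,452,837.65
EOQ = √1,452,837.65 ≈ 1,205.34

1,205 cases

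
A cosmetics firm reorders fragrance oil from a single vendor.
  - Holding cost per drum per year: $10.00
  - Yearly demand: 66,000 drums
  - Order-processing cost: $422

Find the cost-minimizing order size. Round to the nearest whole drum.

2,360 drums

EOQ = √(2DS/H) = √(2 × 66,000 × 422 / 10)
    = √(5,570,400.00) ≈ 2,360.17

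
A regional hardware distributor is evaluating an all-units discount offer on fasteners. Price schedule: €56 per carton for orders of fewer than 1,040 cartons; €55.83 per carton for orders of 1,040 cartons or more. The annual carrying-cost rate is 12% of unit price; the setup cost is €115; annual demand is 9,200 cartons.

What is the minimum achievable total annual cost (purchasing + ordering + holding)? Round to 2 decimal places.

€518,137.10

H₁ = 12%×€56 = €6.7200;  H₂ = 12%×€55.83 = €6.6996
EOQ₁ = √(2×9,200×115/6.7200) = 561.14  (< 1,040, feasible at tier 1)
EOQ₂ = √(2×9,200×115/6.6996) = 562.00  (< 1,040 → use Q = 1,040 at tier-2 price)
TC(tier 1 (EOQ₁), Q≈561.1) = €518,970.88
TC(tier 2, Q≈1,040.0) = €518,137.10
Minimum at tier 2: €518,137.10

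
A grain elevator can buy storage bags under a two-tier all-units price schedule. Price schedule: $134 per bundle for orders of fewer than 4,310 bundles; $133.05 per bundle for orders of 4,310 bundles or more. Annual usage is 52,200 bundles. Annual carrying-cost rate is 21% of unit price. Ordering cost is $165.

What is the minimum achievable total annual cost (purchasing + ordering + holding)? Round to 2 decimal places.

$7,007,420.15

H₁ = 21%×$134 = $28.1400;  H₂ = 21%×$133.05 = $27.9405
EOQ₁ = √(2×52,200×165/28.1400) = 782.40  (< 4,310, feasible at tier 1)
EOQ₂ = √(2×52,200×165/27.9405) = 785.19  (< 4,310 → use Q = 4,310 at tier-2 price)
TC(tier 1 (EOQ₁), Q≈782.4) = $7,016,816.80
TC(tier 2, Q≈4,310.0) = $7,007,420.15
Minimum at tier 2: $7,007,420.15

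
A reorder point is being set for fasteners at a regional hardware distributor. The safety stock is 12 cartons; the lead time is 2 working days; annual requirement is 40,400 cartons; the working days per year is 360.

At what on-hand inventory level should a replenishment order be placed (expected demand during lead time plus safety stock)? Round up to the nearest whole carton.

Daily demand d = 40,400 / 360 = 112.222 cartons/day
Demand during lead time = 112.222 × 2 = 224.44
Reorder point = 224.44 + 12 = 236.44 → round up

237 cartons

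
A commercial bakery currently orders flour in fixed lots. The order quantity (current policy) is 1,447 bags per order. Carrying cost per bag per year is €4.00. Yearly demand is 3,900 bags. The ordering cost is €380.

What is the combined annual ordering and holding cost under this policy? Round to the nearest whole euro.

Annual ordering cost = (D/Q)·S = (3,900/1,447) × 380 = €1,024.19
Annual holding cost  = (Q/2)·H = (1,447/2) × 4 = €2,894.00
Total = €1,024.19 + €2,894.00 = €3,918.19

€3,918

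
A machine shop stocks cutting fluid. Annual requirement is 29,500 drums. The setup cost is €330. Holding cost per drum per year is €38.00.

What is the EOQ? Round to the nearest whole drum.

716 drums

Q* = √(2·D·S / H) = √(2·29,500·330 / 38) = √512,368.4 ≈ 715.80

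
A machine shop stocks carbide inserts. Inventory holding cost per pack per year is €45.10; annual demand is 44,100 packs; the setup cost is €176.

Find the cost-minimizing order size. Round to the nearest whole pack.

587 packs

2DS/H = 2·44,100·176/45.1 = 344,195.12
EOQ = √344,195.12 ≈ 586.68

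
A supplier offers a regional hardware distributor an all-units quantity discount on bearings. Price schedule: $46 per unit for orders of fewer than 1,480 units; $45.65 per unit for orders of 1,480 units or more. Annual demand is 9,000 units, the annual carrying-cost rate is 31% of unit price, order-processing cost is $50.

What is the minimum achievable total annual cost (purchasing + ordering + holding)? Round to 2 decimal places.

$417,582.46

H₁ = 31%×$46 = $14.2600;  H₂ = 31%×$45.65 = $14.1515
EOQ₁ = √(2×9,000×50/14.2600) = 251.22  (< 1,480, feasible at tier 1)
EOQ₂ = √(2×9,000×50/14.1515) = 252.19  (< 1,480 → use Q = 1,480 at tier-2 price)
TC(tier 1 (EOQ₁), Q≈251.2) = $417,582.46
TC(tier 2, Q≈1,480.0) = $421,626.16
Minimum at tier 1 (EOQ₁): $417,582.46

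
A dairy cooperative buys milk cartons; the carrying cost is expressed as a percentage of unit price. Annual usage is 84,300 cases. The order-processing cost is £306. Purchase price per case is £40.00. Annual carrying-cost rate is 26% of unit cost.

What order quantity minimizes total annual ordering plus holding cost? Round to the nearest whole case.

2,227 cases

Holding cost per case per year: H = 26% × £40 = £10.4000
Optimal lot size Q* = (2 × 84,300 × £306 / £10.4)^½ ≈ 2,227.27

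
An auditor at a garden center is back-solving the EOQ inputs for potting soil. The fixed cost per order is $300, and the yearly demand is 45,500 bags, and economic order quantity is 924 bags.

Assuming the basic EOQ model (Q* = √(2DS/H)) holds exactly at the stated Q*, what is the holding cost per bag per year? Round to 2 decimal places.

$31.98

From Q* = √(2DS/H) ⇒ Q*² = 2DS/H.
H = 2DS / Q² = 2 × 45,500 × 300 / 924² = 31.9756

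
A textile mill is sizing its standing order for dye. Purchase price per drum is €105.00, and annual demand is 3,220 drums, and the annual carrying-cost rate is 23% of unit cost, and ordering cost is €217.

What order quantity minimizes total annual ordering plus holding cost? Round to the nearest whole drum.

Carrying cost H = €105 × 23% = €24.1500/drum/yr
Q* = √(2·D·S / H) = √(2·3,220·217 / 24.15) = √57,866.7 ≈ 240.55

241 drums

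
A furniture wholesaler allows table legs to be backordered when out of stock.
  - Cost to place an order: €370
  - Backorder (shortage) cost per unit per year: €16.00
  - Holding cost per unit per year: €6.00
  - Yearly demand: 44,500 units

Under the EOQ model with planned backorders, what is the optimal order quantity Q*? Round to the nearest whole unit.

Q* = √(2DS/H) · √((H + b)/b)
   = √(2 × 44,500 × 370 / 6) · √((6 + 16) / 16)
   = 2,342.719 × 1.1726 ≈ 2,747.08

2,747 units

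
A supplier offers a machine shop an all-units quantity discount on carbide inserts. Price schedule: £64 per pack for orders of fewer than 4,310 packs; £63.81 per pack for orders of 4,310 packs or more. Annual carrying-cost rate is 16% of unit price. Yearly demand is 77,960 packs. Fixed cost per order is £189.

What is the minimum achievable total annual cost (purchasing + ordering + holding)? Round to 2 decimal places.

H₁ = 16%×£64 = £10.2400;  H₂ = 16%×£63.81 = £10.2096
EOQ₁ = √(2×77,960×189/10.2400) = 1,696.41  (< 4,310, feasible at tier 1)
EOQ₂ = √(2×77,960×189/10.2096) = 1,698.94  (< 4,310 → use Q = 4,310 at tier-2 price)
TC(tier 1 (EOQ₁), Q≈1,696.4) = £5,006,811.28
TC(tier 2, Q≈4,310.0) = £5,000,047.95
Minimum at tier 2: £5,000,047.95

£5,000,047.95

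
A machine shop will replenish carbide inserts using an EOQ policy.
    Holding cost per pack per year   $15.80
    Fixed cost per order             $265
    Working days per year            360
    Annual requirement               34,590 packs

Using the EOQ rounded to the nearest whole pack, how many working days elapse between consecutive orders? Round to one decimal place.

Optimal lot size Q* = (2 × 34,590 × $265 / $15.8)^½ ≈ 1,077.17 → Q = 1,077 packs
Cycle time = (working days × Q)/D = (360 × 1,077) / 34,590 = 11.209 days

11.2 days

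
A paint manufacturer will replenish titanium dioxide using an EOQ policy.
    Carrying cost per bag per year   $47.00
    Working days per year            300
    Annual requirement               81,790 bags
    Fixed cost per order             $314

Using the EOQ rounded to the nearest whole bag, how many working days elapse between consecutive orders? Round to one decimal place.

3.8 days

Optimal lot size Q* = (2 × 81,790 × $314 / $47)^½ ≈ 1,045.40 → Q = 1,045 bags
T = Q/D × 300 days = 1,045/81,790 × 300 = 3.833 days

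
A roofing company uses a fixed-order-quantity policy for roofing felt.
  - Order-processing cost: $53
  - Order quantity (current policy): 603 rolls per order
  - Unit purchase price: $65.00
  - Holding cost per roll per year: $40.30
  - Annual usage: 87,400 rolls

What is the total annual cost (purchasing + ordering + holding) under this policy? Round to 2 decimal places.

$5,700,832.37

Ordering: D/Q × S = 87,400/603 × $53 = $7,681.92
Holding:  Q/2 × H = 603/2 × $40.3 = $12,150.45
Purchase cost = D·C = 87,400 × 65 = $5,681,000.00
Total = $7,681.92 + $12,150.45 + $5,681,000.00 = $5,700,832.37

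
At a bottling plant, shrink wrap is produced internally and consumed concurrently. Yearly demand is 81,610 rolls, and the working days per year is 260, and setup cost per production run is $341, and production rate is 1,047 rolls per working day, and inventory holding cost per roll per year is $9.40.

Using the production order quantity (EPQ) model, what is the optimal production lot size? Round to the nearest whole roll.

d = 81,610/260 = 313.8846 rolls/day;  effective holding cost H(1 − d/p) = 9.4·(1 − 313.8846/1047) = 6.58193
Q* = √(2DS / H_eff) = √(2·81,610·341 / 6.58193) ≈ 2,907.95

2,908 rolls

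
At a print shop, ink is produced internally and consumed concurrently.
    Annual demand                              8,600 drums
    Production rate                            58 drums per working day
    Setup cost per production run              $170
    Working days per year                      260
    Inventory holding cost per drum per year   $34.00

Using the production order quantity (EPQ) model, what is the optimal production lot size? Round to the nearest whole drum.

Daily demand d = 8,600/260 = 33.077; p = 58; 1 − d/p = 0.42971
EPQ = √(2DS / (H(1 − d/p)))
    = √(2 × 8,600 × 170 / (34 × 0.42971)) ≈ 447.37

447 drums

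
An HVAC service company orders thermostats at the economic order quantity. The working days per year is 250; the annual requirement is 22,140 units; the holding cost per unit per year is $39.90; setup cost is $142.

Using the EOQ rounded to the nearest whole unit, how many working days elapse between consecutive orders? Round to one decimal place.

4.5 days

Optimal lot size Q* = (2 × 22,140 × $142 / $39.9)^½ ≈ 396.97 → Q = 397 units
T = Q/D × 250 days = 397/22,140 × 250 = 4.483 days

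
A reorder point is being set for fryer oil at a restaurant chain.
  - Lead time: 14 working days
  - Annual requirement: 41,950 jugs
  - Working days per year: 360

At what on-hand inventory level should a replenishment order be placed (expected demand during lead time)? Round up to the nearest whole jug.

Daily demand d = 41,950 / 360 = 116.528 jugs/day
Demand during lead time = 116.528 × 14 = 1,631.39
Reorder point = 1,631.39 → round up

1,632 jugs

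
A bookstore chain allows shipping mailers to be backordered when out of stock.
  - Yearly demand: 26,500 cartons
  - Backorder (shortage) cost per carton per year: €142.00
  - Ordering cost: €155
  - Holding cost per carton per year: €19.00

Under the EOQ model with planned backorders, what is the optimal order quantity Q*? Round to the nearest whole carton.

700 cartons

Q* = √(2DS/H) · √((H + b)/b)
   = √(2 × 26,500 × 155 / 19) · √((19 + 142) / 142)
   = 657.547 × 1.0648 ≈ 700.16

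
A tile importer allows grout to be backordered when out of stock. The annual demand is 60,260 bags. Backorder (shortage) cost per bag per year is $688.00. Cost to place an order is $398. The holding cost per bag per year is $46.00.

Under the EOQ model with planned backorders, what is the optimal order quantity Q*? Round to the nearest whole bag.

1,055 bags

Basic EOQ = √(2·60,260·398/46) = 1,021.156
Backorder adjustment √((H+b)/b) = √((46+688)/688) = 1.0329
Q* = 1,021.156 × 1.0329 ≈ 1,054.74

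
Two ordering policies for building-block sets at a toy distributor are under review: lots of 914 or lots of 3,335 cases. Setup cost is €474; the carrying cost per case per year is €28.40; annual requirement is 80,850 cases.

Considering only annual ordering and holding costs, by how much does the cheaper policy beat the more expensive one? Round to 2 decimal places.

For each Q, cost = (D/Q)·S + (Q/2)·H.
TC(914) = (80,850/914)×474 + (914/2)×28.4 = €54,907.57
TC(3,335) = (80,850/3,335)×474 + (3,335/2)×28.4 = €58,848.12
Cheaper: Q = 914.  Difference = €3,940.55

€3,940.55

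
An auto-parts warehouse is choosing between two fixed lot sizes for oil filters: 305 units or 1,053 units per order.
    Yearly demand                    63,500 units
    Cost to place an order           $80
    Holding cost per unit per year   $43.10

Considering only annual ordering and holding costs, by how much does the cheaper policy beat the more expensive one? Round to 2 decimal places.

$4,287.97

For each Q, cost = (D/Q)·S + (Q/2)·H.
TC(305) = (63,500/305)×80 + (305/2)×43.1 = $23,228.49
TC(1,053) = (63,500/1,053)×80 + (1,053/2)×43.1 = $27,516.46
Cheaper: Q = 305.  Difference = $4,287.97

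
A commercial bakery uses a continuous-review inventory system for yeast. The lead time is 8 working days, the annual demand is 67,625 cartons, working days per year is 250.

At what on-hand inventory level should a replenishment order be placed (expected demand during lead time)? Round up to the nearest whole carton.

Daily demand d = 67,625 / 250 = 270.500 cartons/day
Demand during lead time = 270.500 × 8 = 2,164.00
Reorder point = 2,164.00 → round up

2,164 cartons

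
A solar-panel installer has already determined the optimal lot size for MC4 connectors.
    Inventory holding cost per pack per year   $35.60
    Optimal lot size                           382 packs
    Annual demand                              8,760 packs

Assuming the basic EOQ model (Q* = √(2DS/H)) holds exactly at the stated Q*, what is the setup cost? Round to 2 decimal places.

Since Q* = (2DS/H)^½, squaring gives Q*²·H = 2DS.
S = Q²H / (2D) = 382² × 35.6 / (2 × 8,760) = 296.5122

$296.51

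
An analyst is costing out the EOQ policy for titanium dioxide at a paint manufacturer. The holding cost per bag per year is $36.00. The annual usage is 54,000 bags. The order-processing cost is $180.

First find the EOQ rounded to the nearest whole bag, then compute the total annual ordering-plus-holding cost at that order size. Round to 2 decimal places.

EOQ = √(2DS/H) = √(2 × 54,000 × 180 / 36)
    = √(540,000.00) ≈ 734.85 → Q = 735 bags
Annual ordering cost = (D/Q)·S = (54,000/735) × 180 = $13,224.49
Annual holding cost  = (Q/2)·H = (735/2) × 36 = $13,230.00
Total = $13,224.49 + $13,230.00 = $26,454.49

$26,454.49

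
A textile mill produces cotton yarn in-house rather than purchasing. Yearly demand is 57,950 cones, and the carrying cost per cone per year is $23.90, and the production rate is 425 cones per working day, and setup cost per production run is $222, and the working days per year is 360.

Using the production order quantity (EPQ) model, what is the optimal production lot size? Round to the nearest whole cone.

1,316 cones

Daily demand d = 57,950/360 = 160.972; p = 425; 1 − d/p = 0.62124
EPQ = √(2DS / (H(1 − d/p)))
    = √(2 × 57,950 × 222 / (23.9 × 0.62124)) ≈ 1,316.40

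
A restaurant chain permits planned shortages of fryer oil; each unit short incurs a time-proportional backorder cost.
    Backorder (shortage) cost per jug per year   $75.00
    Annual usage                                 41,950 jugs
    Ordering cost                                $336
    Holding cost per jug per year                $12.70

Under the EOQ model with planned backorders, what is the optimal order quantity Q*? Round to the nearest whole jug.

Basic EOQ = √(2·41,950·336/12.7) = 1,489.871
Backorder adjustment √((H+b)/b) = √((12.7+75)/75) = 1.0814
Q* = 1,489.871 × 1.0814 ≈ 1,611.08

1,611 jugs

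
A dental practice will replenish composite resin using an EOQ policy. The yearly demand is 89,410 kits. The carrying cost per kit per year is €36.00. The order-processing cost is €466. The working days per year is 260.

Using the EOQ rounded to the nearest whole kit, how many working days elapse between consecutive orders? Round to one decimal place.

Q* = √(2·D·S / H) = √(2·89,410·466 / 36) = √2,314,725.6 ≈ 1,521.42 → Q = 1,521 kits
Cycle time = (working days × Q)/D = (260 × 1,521) / 89,410 = 4.423 days

4.4 days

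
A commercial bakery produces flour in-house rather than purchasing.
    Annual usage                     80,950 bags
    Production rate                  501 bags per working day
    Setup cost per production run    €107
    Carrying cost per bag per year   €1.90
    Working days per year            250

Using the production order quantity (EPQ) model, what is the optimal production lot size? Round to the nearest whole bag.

d = 80,950/250 = 323.8000 bags/day;  effective holding cost H(1 − d/p) = 1.9·(1 − 323.8000/501) = 0.67202
Q* = √(2DS / H_eff) = √(2·80,950·107 / 0.67202) ≈ 5,077.21

5,077 bags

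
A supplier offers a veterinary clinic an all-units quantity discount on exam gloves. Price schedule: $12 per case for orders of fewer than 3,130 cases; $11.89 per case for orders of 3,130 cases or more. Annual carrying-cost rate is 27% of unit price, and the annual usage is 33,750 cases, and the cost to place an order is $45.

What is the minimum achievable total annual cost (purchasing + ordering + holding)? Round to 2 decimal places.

$406,796.84

H₁ = 27%×$12 = $3.2400;  H₂ = 27%×$11.89 = $3.2103
EOQ₁ = √(2×33,750×45/3.2400) = 968.25  (< 3,130, feasible at tier 1)
EOQ₂ = √(2×33,750×45/3.2103) = 972.71  (< 3,130 → use Q = 3,130 at tier-2 price)
TC(tier 1 (EOQ₁), Q≈968.2) = $408,137.12
TC(tier 2, Q≈3,130.0) = $406,796.84
Minimum at tier 2: $406,796.84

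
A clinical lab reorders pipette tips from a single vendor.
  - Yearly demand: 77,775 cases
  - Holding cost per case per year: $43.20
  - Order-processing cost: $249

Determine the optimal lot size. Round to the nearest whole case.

947 cases

EOQ = √(2DS/H) = √(2 × 77,775 × 249 / 43.2)
    = √(896,572.92) ≈ 946.88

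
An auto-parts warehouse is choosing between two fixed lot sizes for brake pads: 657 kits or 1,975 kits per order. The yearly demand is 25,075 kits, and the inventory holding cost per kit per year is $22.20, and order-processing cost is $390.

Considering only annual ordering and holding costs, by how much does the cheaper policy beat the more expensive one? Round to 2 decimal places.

TC(Q) = (D/Q)S + (Q/2)H
TC(657) = (25,075/657)×390 + (657/2)×22.2 = $22,177.40
TC(1,975) = (25,075/1,975)×390 + (1,975/2)×22.2 = $26,874.02
Cheaper: Q = 657.  Difference = $4,696.62

$4,696.62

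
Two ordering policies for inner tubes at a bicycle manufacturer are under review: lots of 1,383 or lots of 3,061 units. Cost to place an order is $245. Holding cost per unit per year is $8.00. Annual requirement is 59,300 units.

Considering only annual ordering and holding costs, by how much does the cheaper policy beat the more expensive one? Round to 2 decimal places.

$953.26

Annual cost at Q: ordering D·S/Q plus holding Q·H/2.
TC(1,383) = (59,300/1,383)×245 + (1,383/2)×8 = $16,037.06
TC(3,061) = (59,300/3,061)×245 + (3,061/2)×8 = $16,990.32
Lots of 1,383 are cheaper by $953.26.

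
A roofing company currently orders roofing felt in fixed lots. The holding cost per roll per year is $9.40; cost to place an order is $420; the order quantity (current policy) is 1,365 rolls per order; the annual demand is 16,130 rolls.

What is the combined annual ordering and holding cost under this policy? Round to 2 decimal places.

$11,378.58

Orders/yr = 16,130/1,365 = 11.817; ordering cost = 11.817 × $420 = $4,963.08
Average inventory = 1,365/2 = 682.5; holding cost = 682.5 × $9.4 = $6,415.50
Total = $4,963.08 + $6,415.50 = $11,378.58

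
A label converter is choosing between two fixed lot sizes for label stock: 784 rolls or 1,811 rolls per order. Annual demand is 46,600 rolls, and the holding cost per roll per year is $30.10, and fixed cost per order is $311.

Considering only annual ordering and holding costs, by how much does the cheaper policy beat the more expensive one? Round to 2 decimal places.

$4,973.43

For each Q, cost = (D/Q)·S + (Q/2)·H.
TC(784) = (46,600/784)×311 + (784/2)×30.1 = $30,284.66
TC(1,811) = (46,600/1,811)×311 + (1,811/2)×30.1 = $35,258.09
|ΔTC| = |$30,284.66 − $35,258.09| = $4,973.43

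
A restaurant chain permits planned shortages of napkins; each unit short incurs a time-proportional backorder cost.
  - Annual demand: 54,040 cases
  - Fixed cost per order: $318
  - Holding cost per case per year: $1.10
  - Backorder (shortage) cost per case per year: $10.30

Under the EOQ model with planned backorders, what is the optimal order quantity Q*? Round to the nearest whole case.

Basic EOQ = √(2·54,040·318/1.1) = 5,589.718
Backorder adjustment √((H+b)/b) = √((1.1+10.3)/10.3) = 1.0520
Q* = 5,589.718 × 1.0520 ≈ 5,880.63

5,881 cases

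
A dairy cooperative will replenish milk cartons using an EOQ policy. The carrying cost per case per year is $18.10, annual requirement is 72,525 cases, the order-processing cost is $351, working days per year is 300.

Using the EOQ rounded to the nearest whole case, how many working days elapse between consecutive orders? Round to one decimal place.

2DS/H = 2·72,525·351/18.1 = 2,812,848.07
EOQ = √2,812,848.07 ≈ 1,677.15 → Q = 1,677 cases
T = Q/D × 300 days = 1,677/72,525 × 300 = 6.937 days

6.9 days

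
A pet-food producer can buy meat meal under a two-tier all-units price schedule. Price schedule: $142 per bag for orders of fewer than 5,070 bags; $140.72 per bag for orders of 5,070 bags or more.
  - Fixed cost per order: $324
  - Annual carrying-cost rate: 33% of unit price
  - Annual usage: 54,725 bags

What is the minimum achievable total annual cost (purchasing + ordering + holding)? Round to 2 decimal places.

$7,811,714.44

H₁ = 33%×$142 = $46.8600;  H₂ = 33%×$140.72 = $46.4376
EOQ₁ = √(2×54,725×324/46.8600) = 869.92  (< 5,070, feasible at tier 1)
EOQ₂ = √(2×54,725×324/46.4376) = 873.87  (< 5,070 → use Q = 5,070 at tier-2 price)
TC(tier 1 (EOQ₁), Q≈869.9) = $7,811,714.44
TC(tier 2, Q≈5,070.0) = $7,822,118.53
Minimum at tier 1 (EOQ₁): $7,811,714.44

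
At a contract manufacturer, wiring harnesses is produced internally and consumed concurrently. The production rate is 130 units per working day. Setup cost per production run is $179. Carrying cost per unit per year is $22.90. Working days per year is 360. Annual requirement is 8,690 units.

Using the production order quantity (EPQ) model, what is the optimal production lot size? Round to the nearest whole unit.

d = 8,690/360 = 24.1389 units/day;  effective holding cost H(1 − d/p) = 22.9·(1 − 24.1389/130) = 18.64784
Q* = √(2DS / H_eff) = √(2·8,690·179 / 18.64784) ≈ 408.45

408 units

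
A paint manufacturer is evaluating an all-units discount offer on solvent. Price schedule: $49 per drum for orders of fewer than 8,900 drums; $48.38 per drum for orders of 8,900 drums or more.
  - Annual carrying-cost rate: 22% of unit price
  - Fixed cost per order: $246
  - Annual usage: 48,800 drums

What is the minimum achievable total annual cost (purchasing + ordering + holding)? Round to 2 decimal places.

H₁ = 22%×$49 = $10.7800;  H₂ = 22%×$48.38 = $10.6436
EOQ₁ = √(2×48,800×246/10.7800) = 1,492.39  (< 8,900, feasible at tier 1)
EOQ₂ = √(2×48,800×246/10.6436) = 1,501.92  (< 8,900 → use Q = 8,900 at tier-2 price)
TC(tier 1 (EOQ₁), Q≈1,492.4) = $2,407,287.99
TC(tier 2, Q≈8,900.0) = $2,409,656.87
Minimum at tier 1 (EOQ₁): $2,407,287.99

$2,407,287.99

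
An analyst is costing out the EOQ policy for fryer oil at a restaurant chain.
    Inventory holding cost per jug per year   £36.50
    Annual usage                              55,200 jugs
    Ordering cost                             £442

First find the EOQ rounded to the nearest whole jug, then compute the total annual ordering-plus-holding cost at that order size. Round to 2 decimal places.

£42,202.88

2DS/H = 2·55,200·442/36.5 = 1,336,898.63
EOQ = √1,336,898.63 ≈ 1,156.24 → Q = 1,156 jugs
Annual ordering cost = (D/Q)·S = (55,200/1,156) × 442 = £21,105.88
Annual holding cost  = (Q/2)·H = (1,156/2) × 36.5 = £21,097.00
Total = £21,105.88 + £21,097.00 = £42,202.88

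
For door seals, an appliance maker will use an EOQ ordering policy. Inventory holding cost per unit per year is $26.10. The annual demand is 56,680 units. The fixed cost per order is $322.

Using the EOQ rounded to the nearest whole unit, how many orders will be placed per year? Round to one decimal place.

Optimal lot size Q* = (2 × 56,680 × $322 / $26.1)^½ ≈ 1,182.60 → Q = 1,183
Orders per year = D/Q = 56,680 / 1,183 = 47.912

47.9 orders per year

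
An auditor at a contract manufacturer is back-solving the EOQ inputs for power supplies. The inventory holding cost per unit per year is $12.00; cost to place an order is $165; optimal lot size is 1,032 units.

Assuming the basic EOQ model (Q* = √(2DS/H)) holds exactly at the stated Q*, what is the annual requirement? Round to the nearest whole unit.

38,728 units per year

EOQ relation: Q² = 2DS/H, so rearrange for the unknown.
D = Q²H / (2S) = 1,032² × 12 / (2 × 165) = 38,728.15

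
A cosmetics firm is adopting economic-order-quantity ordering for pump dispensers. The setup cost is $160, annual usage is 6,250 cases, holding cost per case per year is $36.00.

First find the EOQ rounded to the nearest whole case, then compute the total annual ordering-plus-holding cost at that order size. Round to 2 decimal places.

$8,485.29

Optimal lot size Q* = (2 × 6,250 × $160 / $36)^½ ≈ 235.70 → Q = 236 cases
Ordering: D/Q × S = 6,250/236 × $160 = $4,237.29
Holding:  Q/2 × H = 236/2 × $36 = $4,248.00
Total = $4,237.29 + $4,248.00 = $8,485.29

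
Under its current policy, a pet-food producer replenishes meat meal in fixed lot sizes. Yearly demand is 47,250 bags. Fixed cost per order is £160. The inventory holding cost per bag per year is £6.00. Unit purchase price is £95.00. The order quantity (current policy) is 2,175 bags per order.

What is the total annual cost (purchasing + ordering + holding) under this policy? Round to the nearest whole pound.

£4,498,751

Orders/yr = 47,250/2,175 = 21.724; ordering cost = 21.724 × £160 = £3,475.86
Average inventory = 2,175/2 = 1087.5; holding cost = 1087.5 × £6 = £6,525.00
Purchase cost = D·C = 47,250 × 95 = £4,488,750.00
Total = £3,475.86 + £6,525.00 + £4,488,750.00 = £4,498,750.86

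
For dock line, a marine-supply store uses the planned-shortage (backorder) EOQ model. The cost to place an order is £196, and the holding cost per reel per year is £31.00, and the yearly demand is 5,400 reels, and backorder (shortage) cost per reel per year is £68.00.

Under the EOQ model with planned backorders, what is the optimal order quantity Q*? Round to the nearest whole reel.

315 reels

Q* = √(2DS/H) · √((H + b)/b)
   = √(2 × 5,400 × 196 / 31) · √((31 + 68) / 68)
   = 261.312 × 1.2066 ≈ 315.30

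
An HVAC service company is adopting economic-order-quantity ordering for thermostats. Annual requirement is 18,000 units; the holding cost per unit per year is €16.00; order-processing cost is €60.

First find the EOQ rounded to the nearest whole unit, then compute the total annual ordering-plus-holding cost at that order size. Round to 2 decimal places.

EOQ = √(2DS/H) = √(2 × 18,000 × 60 / 16)
    = √(135,000.00) ≈ 367.42 → Q = 367 units
Orders/yr = 18,000/367 = 49.046; ordering cost = 49.046 × €60 = €2,942.78
Average inventory = 367/2 = 183.5; holding cost = 183.5 × €16 = €2,936.00
Total = €2,942.78 + €2,936.00 = €5,878.78

€5,878.78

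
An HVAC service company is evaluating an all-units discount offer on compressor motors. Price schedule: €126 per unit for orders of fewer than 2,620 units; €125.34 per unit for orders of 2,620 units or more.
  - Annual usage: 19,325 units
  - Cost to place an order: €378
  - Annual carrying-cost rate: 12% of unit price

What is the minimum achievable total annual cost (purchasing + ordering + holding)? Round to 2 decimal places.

H₁ = 12%×€126 = €15.1200;  H₂ = 12%×€125.34 = €15.0408
EOQ₁ = √(2×19,325×378/15.1200) = 982.98  (< 2,620, feasible at tier 1)
EOQ₂ = √(2×19,325×378/15.0408) = 985.56  (< 2,620 → use Q = 2,620 at tier-2 price)
TC(tier 1 (EOQ₁), Q≈983.0) = €2,449,812.66
TC(tier 2, Q≈2,620.0) = €2,444,687.06
Minimum at tier 2: €2,444,687.06

€2,444,687.06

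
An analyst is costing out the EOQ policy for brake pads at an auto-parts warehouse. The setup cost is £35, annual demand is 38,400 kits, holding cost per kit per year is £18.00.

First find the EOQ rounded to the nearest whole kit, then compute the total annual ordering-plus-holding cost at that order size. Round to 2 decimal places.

Q* = √(2·D·S / H) = √(2·38,400·35 / 18) = √149,333.3 ≈ 386.44 → Q = 386 kits
Annual ordering cost = (D/Q)·S = (38,400/386) × 35 = £3,481.87
Annual holding cost  = (Q/2)·H = (386/2) × 18 = £3,474.00
Total = £3,481.87 + £3,474.00 = £6,955.87

£6,955.87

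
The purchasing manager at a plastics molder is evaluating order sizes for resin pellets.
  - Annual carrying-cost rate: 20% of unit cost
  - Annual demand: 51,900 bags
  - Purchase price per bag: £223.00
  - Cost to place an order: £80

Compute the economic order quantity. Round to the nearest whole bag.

431 bags

H = i·C = 0.2 × £223 = £44.6000 per bag-year
EOQ = √(2DS/H) = √(2 × 51,900 × 80 / 44.6)
    = √(186,188.34) ≈ 431.50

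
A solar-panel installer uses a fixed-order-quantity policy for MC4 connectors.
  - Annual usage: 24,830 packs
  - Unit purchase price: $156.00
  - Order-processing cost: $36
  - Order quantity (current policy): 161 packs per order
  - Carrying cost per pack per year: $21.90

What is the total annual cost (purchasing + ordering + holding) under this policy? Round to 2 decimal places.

$3,880,795.00

Annual ordering cost = (D/Q)·S = (24,830/161) × 36 = $5,552.05
Annual holding cost  = (Q/2)·H = (161/2) × 21.9 = $1,762.95
Purchase cost = D·C = 24,830 × 156 = $3,873,480.00
Total = $5,552.05 + $1,762.95 + $3,873,480.00 = $3,880,795.00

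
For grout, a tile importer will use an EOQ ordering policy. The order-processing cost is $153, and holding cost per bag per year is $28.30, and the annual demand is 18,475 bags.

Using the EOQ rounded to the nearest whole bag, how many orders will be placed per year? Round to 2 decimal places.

2DS/H = 2·18,475·153/28.3 = 199,765.02
EOQ = √199,765.02 ≈ 446.95 → Q = 447
N = D/Q = 18,475/447 ≈ 41.331 orders/yr

41.33 orders per year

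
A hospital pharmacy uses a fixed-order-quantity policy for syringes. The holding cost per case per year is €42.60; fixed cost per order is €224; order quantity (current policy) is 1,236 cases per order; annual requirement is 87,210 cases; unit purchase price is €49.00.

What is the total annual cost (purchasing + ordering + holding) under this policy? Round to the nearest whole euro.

Orders/yr = 87,210/1,236 = 70.558; ordering cost = 70.558 × €224 = €15,805.05
Average inventory = 1,236/2 = 618; holding cost = 618 × €42.6 = €26,326.80
Purchase cost = D·C = 87,210 × 49 = €4,273,290.00
Total = €15,805.05 + €26,326.80 + €4,273,290.00 = €4,315,421.85

€4,315,422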